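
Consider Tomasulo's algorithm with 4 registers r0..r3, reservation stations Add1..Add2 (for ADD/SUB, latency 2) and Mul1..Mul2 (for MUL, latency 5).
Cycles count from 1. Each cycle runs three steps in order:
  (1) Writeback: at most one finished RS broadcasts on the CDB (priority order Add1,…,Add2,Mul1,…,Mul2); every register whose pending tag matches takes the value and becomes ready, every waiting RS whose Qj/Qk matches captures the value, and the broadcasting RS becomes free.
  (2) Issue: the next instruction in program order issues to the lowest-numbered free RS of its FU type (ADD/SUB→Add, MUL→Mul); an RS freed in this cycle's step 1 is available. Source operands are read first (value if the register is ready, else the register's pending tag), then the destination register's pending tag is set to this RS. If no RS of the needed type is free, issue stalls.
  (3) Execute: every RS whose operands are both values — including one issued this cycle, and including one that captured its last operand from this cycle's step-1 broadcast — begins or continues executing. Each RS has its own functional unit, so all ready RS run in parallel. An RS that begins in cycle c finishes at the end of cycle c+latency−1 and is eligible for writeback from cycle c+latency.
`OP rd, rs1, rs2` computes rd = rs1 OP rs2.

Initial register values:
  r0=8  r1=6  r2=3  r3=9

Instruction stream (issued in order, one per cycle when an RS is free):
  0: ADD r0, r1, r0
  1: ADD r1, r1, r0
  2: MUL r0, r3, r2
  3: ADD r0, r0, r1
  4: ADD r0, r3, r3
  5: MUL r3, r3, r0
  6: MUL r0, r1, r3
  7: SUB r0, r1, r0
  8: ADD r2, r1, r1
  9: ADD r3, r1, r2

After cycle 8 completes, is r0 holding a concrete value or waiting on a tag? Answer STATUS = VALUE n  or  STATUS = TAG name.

cycle 1: issue ADD r0<-Add1 // r0:Add1,r1:6,r2:3,r3:9
cycle 2: issue ADD r1<-Add2 // r0:Add1,r1:Add2,r2:3,r3:9
cycle 3: CDB Add1=14; issue MUL r0<-Mul1 // r0:Mul1,r1:Add2,r2:3,r3:9
cycle 4: issue ADD r0<-Add1 // r0:Add1,r1:Add2,r2:3,r3:9
cycle 5: CDB Add2=20; issue ADD r0<-Add2 // r0:Add2,r1:20,r2:3,r3:9
cycle 6: issue MUL r3<-Mul2 // r0:Add2,r1:20,r2:3,r3:Mul2
cycle 7: CDB Add2=18; stall // r0:18,r1:20,r2:3,r3:Mul2
cycle 8: CDB Mul1=27; issue MUL r0<-Mul1 // r0:Mul1,r1:20,r2:3,r3:Mul2

STATUS = TAG Mul1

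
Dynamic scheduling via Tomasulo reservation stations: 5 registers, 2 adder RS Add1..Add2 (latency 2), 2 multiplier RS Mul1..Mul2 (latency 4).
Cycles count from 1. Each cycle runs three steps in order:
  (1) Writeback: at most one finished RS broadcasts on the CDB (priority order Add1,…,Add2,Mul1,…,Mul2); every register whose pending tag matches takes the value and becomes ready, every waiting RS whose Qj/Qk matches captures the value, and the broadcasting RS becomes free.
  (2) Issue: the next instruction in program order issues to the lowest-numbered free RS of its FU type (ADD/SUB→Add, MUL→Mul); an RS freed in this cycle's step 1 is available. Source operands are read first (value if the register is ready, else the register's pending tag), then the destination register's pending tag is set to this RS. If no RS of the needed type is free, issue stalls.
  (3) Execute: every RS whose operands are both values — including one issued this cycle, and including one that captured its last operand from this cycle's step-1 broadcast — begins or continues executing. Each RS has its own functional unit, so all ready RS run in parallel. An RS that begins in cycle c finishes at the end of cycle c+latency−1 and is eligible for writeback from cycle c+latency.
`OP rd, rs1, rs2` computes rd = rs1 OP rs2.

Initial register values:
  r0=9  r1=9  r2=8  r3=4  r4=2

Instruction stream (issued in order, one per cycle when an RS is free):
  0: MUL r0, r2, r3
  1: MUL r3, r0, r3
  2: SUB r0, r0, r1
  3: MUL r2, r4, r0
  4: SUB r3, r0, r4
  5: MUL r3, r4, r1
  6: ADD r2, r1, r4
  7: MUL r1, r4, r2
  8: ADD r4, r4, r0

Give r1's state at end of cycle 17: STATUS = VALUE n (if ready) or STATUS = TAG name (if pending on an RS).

  c1: issue MUL r0<-Mul1  regs: r0:Mul1,r1:9,r2:8,r3:4,r4:2
  c2: issue MUL r3<-Mul2  regs: r0:Mul1,r1:9,r2:8,r3:Mul2,r4:2
  c3: issue SUB r0<-Add1  regs: r0:Add1,r1:9,r2:8,r3:Mul2,r4:2
  c4: stall  regs: r0:Add1,r1:9,r2:8,r3:Mul2,r4:2
  c5: CDB Mul1=32; issue MUL r2<-Mul1  regs: r0:Add1,r1:9,r2:Mul1,r3:Mul2,r4:2
  c6: issue SUB r3<-Add2  regs: r0:Add1,r1:9,r2:Mul1,r3:Add2,r4:2
  c7: CDB Add1=23; stall  regs: r0:23,r1:9,r2:Mul1,r3:Add2,r4:2
  c8: stall  regs: r0:23,r1:9,r2:Mul1,r3:Add2,r4:2
  c9: CDB Add2=21; stall  regs: r0:23,r1:9,r2:Mul1,r3:21,r4:2
  c10: CDB Mul2=128; issue MUL r3<-Mul2  regs: r0:23,r1:9,r2:Mul1,r3:Mul2,r4:2
  c11: CDB Mul1=46; issue ADD r2<-Add1  regs: r0:23,r1:9,r2:Add1,r3:Mul2,r4:2
  c12: issue MUL r1<-Mul1  regs: r0:23,r1:Mul1,r2:Add1,r3:Mul2,r4:2
  c13: CDB Add1=11; issue ADD r4<-Add1  regs: r0:23,r1:Mul1,r2:11,r3:Mul2,r4:Add1
  c14: CDB Mul2=18  regs: r0:23,r1:Mul1,r2:11,r3:18,r4:Add1
  c15: CDB Add1=25  regs: r0:23,r1:Mul1,r2:11,r3:18,r4:25
  c16: -  regs: r0:23,r1:Mul1,r2:11,r3:18,r4:25
  c17: CDB Mul1=22  regs: r0:23,r1:22,r2:11,r3:18,r4:25

STATUS = VALUE 22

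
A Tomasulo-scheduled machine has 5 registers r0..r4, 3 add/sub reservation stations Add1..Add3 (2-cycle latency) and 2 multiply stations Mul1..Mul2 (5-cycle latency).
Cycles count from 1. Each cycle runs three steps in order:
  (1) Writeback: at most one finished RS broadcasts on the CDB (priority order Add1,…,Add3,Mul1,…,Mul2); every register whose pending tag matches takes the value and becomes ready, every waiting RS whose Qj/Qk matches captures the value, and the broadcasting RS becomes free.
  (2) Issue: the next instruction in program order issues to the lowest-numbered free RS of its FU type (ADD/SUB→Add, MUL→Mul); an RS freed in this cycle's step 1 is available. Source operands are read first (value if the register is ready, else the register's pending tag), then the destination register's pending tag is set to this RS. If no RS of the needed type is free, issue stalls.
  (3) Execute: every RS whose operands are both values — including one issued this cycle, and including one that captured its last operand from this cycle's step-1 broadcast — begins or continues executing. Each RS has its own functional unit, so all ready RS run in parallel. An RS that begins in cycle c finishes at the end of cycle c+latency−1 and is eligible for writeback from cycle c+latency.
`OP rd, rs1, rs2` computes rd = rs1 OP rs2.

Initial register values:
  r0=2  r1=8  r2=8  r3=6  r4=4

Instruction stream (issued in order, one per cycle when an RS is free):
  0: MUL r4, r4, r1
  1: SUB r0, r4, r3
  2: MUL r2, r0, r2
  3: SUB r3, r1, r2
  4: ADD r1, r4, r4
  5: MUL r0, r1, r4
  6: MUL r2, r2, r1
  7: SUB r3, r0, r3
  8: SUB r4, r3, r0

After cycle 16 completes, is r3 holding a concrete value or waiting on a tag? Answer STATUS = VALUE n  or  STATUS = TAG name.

STATUS = TAG Add1

cycle 1: issue MUL r4<-Mul1 // r0:2,r1:8,r2:8,r3:6,r4:Mul1
cycle 2: issue SUB r0<-Add1 // r0:Add1,r1:8,r2:8,r3:6,r4:Mul1
cycle 3: issue MUL r2<-Mul2 // r0:Add1,r1:8,r2:Mul2,r3:6,r4:Mul1
cycle 4: issue SUB r3<-Add2 // r0:Add1,r1:8,r2:Mul2,r3:Add2,r4:Mul1
cycle 5: issue ADD r1<-Add3 // r0:Add1,r1:Add3,r2:Mul2,r3:Add2,r4:Mul1
cycle 6: CDB Mul1=32; issue MUL r0<-Mul1 // r0:Mul1,r1:Add3,r2:Mul2,r3:Add2,r4:32
cycle 7: stall // r0:Mul1,r1:Add3,r2:Mul2,r3:Add2,r4:32
cycle 8: CDB Add1=26; stall // r0:Mul1,r1:Add3,r2:Mul2,r3:Add2,r4:32
cycle 9: CDB Add3=64; stall // r0:Mul1,r1:64,r2:Mul2,r3:Add2,r4:32
cycle 10: stall // r0:Mul1,r1:64,r2:Mul2,r3:Add2,r4:32
cycle 11: stall // r0:Mul1,r1:64,r2:Mul2,r3:Add2,r4:32
cycle 12: stall // r0:Mul1,r1:64,r2:Mul2,r3:Add2,r4:32
cycle 13: CDB Mul2=208; issue MUL r2<-Mul2 // r0:Mul1,r1:64,r2:Mul2,r3:Add2,r4:32
cycle 14: CDB Mul1=2048; issue SUB r3<-Add1 // r0:2048,r1:64,r2:Mul2,r3:Add1,r4:32
cycle 15: CDB Add2=-200; issue SUB r4<-Add2 // r0:2048,r1:64,r2:Mul2,r3:Add1,r4:Add2
cycle 16: - // r0:2048,r1:64,r2:Mul2,r3:Add1,r4:Add2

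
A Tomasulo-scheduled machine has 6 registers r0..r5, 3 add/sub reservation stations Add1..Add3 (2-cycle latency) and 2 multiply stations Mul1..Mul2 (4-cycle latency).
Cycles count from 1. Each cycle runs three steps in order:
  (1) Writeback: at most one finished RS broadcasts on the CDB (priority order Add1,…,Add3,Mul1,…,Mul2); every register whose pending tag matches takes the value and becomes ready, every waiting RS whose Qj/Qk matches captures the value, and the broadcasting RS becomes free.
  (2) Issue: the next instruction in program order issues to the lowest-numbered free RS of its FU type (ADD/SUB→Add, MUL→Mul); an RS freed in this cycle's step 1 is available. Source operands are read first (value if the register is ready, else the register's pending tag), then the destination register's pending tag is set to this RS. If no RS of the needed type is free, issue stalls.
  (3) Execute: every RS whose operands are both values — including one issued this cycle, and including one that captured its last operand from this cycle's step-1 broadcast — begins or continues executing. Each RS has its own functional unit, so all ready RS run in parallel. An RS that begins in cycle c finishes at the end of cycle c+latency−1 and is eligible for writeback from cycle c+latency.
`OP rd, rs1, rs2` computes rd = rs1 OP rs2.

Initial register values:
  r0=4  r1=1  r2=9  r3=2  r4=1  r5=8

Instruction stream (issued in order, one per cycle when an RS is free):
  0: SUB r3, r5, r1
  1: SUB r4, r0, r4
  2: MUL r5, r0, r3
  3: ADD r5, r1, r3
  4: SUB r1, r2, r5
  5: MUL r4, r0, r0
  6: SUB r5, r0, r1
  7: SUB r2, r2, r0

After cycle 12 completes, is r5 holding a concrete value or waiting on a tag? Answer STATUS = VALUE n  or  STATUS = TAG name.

STATUS = VALUE 3

  c1: issue SUB r3<-Add1  regs: r0:4,r1:1,r2:9,r3:Add1,r4:1,r5:8
  c2: issue SUB r4<-Add2  regs: r0:4,r1:1,r2:9,r3:Add1,r4:Add2,r5:8
  c3: CDB Add1=7; issue MUL r5<-Mul1  regs: r0:4,r1:1,r2:9,r3:7,r4:Add2,r5:Mul1
  c4: CDB Add2=3; issue ADD r5<-Add1  regs: r0:4,r1:1,r2:9,r3:7,r4:3,r5:Add1
  c5: issue SUB r1<-Add2  regs: r0:4,r1:Add2,r2:9,r3:7,r4:3,r5:Add1
  c6: CDB Add1=8; issue MUL r4<-Mul2  regs: r0:4,r1:Add2,r2:9,r3:7,r4:Mul2,r5:8
  c7: CDB Mul1=28; issue SUB r5<-Add1  regs: r0:4,r1:Add2,r2:9,r3:7,r4:Mul2,r5:Add1
  c8: CDB Add2=1; issue SUB r2<-Add2  regs: r0:4,r1:1,r2:Add2,r3:7,r4:Mul2,r5:Add1
  c9: -  regs: r0:4,r1:1,r2:Add2,r3:7,r4:Mul2,r5:Add1
  c10: CDB Add1=3  regs: r0:4,r1:1,r2:Add2,r3:7,r4:Mul2,r5:3
  c11: CDB Add2=5  regs: r0:4,r1:1,r2:5,r3:7,r4:Mul2,r5:3
  c12: CDB Mul2=16  regs: r0:4,r1:1,r2:5,r3:7,r4:16,r5:3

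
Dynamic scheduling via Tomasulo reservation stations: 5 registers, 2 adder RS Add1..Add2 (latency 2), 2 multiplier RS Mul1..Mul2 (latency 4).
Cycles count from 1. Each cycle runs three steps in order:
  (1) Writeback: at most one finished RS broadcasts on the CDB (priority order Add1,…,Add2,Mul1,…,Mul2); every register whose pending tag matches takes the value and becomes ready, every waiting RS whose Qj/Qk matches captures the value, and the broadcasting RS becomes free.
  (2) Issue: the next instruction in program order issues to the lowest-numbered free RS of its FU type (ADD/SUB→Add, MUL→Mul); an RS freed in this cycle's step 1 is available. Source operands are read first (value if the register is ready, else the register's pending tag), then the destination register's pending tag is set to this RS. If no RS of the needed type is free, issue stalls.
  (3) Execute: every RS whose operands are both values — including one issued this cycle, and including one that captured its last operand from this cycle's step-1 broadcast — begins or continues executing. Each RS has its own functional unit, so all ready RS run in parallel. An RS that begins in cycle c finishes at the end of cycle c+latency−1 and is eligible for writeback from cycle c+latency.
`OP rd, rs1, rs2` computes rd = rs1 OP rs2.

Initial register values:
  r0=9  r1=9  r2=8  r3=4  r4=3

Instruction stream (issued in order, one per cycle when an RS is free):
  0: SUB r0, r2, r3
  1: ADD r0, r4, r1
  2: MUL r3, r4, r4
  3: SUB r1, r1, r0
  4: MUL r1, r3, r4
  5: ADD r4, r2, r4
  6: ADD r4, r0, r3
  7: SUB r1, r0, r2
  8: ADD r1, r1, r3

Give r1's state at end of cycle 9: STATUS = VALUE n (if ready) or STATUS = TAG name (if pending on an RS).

cycle 1: issue SUB r0<-Add1 // r0:Add1,r1:9,r2:8,r3:4,r4:3
cycle 2: issue ADD r0<-Add2 // r0:Add2,r1:9,r2:8,r3:4,r4:3
cycle 3: CDB Add1=4; issue MUL r3<-Mul1 // r0:Add2,r1:9,r2:8,r3:Mul1,r4:3
cycle 4: CDB Add2=12; issue SUB r1<-Add1 // r0:12,r1:Add1,r2:8,r3:Mul1,r4:3
cycle 5: issue MUL r1<-Mul2 // r0:12,r1:Mul2,r2:8,r3:Mul1,r4:3
cycle 6: CDB Add1=-3; issue ADD r4<-Add1 // r0:12,r1:Mul2,r2:8,r3:Mul1,r4:Add1
cycle 7: CDB Mul1=9; issue ADD r4<-Add2 // r0:12,r1:Mul2,r2:8,r3:9,r4:Add2
cycle 8: CDB Add1=11; issue SUB r1<-Add1 // r0:12,r1:Add1,r2:8,r3:9,r4:Add2
cycle 9: CDB Add2=21; issue ADD r1<-Add2 // r0:12,r1:Add2,r2:8,r3:9,r4:21

STATUS = TAG Add2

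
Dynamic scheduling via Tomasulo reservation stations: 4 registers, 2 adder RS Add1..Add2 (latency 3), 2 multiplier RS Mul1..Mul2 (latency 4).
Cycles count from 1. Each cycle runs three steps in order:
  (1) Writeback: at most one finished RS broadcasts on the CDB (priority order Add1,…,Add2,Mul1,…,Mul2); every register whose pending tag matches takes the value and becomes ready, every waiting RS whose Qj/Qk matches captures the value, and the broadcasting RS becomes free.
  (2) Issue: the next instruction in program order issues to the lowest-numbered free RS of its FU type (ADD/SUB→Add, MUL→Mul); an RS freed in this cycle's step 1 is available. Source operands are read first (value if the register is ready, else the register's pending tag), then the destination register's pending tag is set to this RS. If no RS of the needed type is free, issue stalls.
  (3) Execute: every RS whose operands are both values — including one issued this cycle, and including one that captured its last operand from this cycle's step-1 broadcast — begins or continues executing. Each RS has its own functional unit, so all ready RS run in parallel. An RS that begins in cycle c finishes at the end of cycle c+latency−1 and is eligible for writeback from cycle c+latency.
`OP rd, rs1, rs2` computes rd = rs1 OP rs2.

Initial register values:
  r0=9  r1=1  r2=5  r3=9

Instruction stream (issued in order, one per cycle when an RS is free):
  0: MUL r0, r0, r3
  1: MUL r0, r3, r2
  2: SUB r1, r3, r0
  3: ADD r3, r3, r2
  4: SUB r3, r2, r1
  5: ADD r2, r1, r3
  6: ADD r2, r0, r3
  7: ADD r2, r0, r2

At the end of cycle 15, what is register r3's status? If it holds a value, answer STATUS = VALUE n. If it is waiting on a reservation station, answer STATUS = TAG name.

  c1: issue MUL r0<-Mul1  regs: r0:Mul1,r1:1,r2:5,r3:9
  c2: issue MUL r0<-Mul2  regs: r0:Mul2,r1:1,r2:5,r3:9
  c3: issue SUB r1<-Add1  regs: r0:Mul2,r1:Add1,r2:5,r3:9
  c4: issue ADD r3<-Add2  regs: r0:Mul2,r1:Add1,r2:5,r3:Add2
  c5: CDB Mul1=81; stall  regs: r0:Mul2,r1:Add1,r2:5,r3:Add2
  c6: CDB Mul2=45; stall  regs: r0:45,r1:Add1,r2:5,r3:Add2
  c7: CDB Add2=14; issue SUB r3<-Add2  regs: r0:45,r1:Add1,r2:5,r3:Add2
  c8: stall  regs: r0:45,r1:Add1,r2:5,r3:Add2
  c9: CDB Add1=-36; issue ADD r2<-Add1  regs: r0:45,r1:-36,r2:Add1,r3:Add2
  c10: stall  regs: r0:45,r1:-36,r2:Add1,r3:Add2
  c11: stall  regs: r0:45,r1:-36,r2:Add1,r3:Add2
  c12: CDB Add2=41; issue ADD r2<-Add2  regs: r0:45,r1:-36,r2:Add2,r3:41
  c13: stall  regs: r0:45,r1:-36,r2:Add2,r3:41
  c14: stall  regs: r0:45,r1:-36,r2:Add2,r3:41
  c15: CDB Add1=5; issue ADD r2<-Add1  regs: r0:45,r1:-36,r2:Add1,r3:41

STATUS = VALUE 41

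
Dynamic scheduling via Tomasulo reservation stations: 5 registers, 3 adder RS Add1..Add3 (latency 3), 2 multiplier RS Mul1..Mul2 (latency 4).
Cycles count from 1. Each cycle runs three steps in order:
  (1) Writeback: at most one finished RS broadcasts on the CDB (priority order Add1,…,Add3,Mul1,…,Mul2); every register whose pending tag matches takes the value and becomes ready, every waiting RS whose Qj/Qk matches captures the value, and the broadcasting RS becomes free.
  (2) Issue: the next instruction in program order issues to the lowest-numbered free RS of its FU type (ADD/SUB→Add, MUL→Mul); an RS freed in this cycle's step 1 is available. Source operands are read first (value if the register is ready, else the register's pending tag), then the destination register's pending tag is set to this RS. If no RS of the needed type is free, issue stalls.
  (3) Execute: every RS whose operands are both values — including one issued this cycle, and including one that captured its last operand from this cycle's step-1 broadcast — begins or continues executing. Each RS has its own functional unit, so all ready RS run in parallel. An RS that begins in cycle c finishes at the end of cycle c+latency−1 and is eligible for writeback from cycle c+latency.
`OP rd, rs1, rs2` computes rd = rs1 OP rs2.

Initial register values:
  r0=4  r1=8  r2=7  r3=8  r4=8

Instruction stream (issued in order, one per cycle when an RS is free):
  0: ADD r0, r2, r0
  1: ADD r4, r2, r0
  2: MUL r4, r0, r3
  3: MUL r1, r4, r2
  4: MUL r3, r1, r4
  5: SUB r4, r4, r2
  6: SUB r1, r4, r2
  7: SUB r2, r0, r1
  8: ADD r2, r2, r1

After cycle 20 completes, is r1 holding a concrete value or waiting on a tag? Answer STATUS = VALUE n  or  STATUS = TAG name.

STATUS = VALUE 74

  c1: issue ADD r0<-Add1  regs: r0:Add1,r1:8,r2:7,r3:8,r4:8
  c2: issue ADD r4<-Add2  regs: r0:Add1,r1:8,r2:7,r3:8,r4:Add2
  c3: issue MUL r4<-Mul1  regs: r0:Add1,r1:8,r2:7,r3:8,r4:Mul1
  c4: CDB Add1=11; issue MUL r1<-Mul2  regs: r0:11,r1:Mul2,r2:7,r3:8,r4:Mul1
  c5: stall  regs: r0:11,r1:Mul2,r2:7,r3:8,r4:Mul1
  c6: stall  regs: r0:11,r1:Mul2,r2:7,r3:8,r4:Mul1
  c7: CDB Add2=18; stall  regs: r0:11,r1:Mul2,r2:7,r3:8,r4:Mul1
  c8: CDB Mul1=88; issue MUL r3<-Mul1  regs: r0:11,r1:Mul2,r2:7,r3:Mul1,r4:88
  c9: issue SUB r4<-Add1  regs: r0:11,r1:Mul2,r2:7,r3:Mul1,r4:Add1
  c10: issue SUB r1<-Add2  regs: r0:11,r1:Add2,r2:7,r3:Mul1,r4:Add1
  c11: issue SUB r2<-Add3  regs: r0:11,r1:Add2,r2:Add3,r3:Mul1,r4:Add1
  c12: CDB Add1=81; issue ADD r2<-Add1  regs: r0:11,r1:Add2,r2:Add1,r3:Mul1,r4:81
  c13: CDB Mul2=616  regs: r0:11,r1:Add2,r2:Add1,r3:Mul1,r4:81
  c14: -  regs: r0:11,r1:Add2,r2:Add1,r3:Mul1,r4:81
  c15: CDB Add2=74  regs: r0:11,r1:74,r2:Add1,r3:Mul1,r4:81
  c16: -  regs: r0:11,r1:74,r2:Add1,r3:Mul1,r4:81
  c17: CDB Mul1=54208  regs: r0:11,r1:74,r2:Add1,r3:54208,r4:81
  c18: CDB Add3=-63  regs: r0:11,r1:74,r2:Add1,r3:54208,r4:81
  c19: -  regs: r0:11,r1:74,r2:Add1,r3:54208,r4:81
  c20: -  regs: r0:11,r1:74,r2:Add1,r3:54208,r4:81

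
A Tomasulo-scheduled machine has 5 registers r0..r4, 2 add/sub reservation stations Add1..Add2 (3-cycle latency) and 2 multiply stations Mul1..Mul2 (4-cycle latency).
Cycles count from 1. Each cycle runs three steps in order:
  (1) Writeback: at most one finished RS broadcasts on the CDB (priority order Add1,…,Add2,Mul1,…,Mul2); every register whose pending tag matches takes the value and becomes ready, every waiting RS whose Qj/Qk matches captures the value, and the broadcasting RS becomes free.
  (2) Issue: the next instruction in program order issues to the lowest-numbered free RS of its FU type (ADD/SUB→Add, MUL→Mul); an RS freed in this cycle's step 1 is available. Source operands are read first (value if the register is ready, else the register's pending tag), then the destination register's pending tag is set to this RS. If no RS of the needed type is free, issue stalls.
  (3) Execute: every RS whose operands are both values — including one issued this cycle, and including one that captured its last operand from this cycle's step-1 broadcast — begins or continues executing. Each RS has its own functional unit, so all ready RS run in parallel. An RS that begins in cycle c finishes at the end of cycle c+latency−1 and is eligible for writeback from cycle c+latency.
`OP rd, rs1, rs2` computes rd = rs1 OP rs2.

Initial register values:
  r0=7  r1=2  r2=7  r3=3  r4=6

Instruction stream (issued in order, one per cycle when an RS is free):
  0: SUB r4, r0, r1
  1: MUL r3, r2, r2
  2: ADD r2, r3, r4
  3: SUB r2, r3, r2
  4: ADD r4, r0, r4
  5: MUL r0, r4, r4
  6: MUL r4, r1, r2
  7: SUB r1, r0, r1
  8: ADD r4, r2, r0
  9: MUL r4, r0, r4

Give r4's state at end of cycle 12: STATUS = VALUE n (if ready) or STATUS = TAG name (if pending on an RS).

c1: issue SUB r4<-Add1 | r0:7,r1:2,r2:7,r3:3,r4:Add1
c2: issue MUL r3<-Mul1 | r0:7,r1:2,r2:7,r3:Mul1,r4:Add1
c3: issue ADD r2<-Add2 | r0:7,r1:2,r2:Add2,r3:Mul1,r4:Add1
c4: CDB Add1=5; issue SUB r2<-Add1 | r0:7,r1:2,r2:Add1,r3:Mul1,r4:5
c5: stall | r0:7,r1:2,r2:Add1,r3:Mul1,r4:5
c6: CDB Mul1=49; stall | r0:7,r1:2,r2:Add1,r3:49,r4:5
c7: stall | r0:7,r1:2,r2:Add1,r3:49,r4:5
c8: stall | r0:7,r1:2,r2:Add1,r3:49,r4:5
c9: CDB Add2=54; issue ADD r4<-Add2 | r0:7,r1:2,r2:Add1,r3:49,r4:Add2
c10: issue MUL r0<-Mul1 | r0:Mul1,r1:2,r2:Add1,r3:49,r4:Add2
c11: issue MUL r4<-Mul2 | r0:Mul1,r1:2,r2:Add1,r3:49,r4:Mul2
c12: CDB Add1=-5; issue SUB r1<-Add1 | r0:Mul1,r1:Add1,r2:-5,r3:49,r4:Mul2

STATUS = TAG Mul2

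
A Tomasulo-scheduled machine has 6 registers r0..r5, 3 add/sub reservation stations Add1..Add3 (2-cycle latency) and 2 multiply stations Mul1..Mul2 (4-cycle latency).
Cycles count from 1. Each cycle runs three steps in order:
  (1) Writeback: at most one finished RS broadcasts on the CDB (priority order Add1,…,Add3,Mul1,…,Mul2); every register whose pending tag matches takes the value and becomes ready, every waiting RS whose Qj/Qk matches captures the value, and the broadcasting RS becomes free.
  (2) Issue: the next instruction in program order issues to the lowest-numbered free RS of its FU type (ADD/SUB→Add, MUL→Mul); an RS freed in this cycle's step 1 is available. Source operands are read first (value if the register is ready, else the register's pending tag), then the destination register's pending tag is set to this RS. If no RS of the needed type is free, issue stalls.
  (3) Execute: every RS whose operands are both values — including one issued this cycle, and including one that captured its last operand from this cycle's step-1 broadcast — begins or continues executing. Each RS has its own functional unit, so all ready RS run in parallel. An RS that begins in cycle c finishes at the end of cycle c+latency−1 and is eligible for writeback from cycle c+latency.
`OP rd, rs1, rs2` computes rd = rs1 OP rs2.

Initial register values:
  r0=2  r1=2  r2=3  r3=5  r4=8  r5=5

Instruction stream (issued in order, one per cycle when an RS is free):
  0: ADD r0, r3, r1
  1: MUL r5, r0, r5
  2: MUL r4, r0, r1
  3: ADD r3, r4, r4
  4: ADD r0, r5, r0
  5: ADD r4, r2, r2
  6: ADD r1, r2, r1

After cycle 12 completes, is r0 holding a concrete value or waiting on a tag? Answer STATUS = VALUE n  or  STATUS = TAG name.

  c1: issue ADD r0<-Add1  regs: r0:Add1,r1:2,r2:3,r3:5,r4:8,r5:5
  c2: issue MUL r5<-Mul1  regs: r0:Add1,r1:2,r2:3,r3:5,r4:8,r5:Mul1
  c3: CDB Add1=7; issue MUL r4<-Mul2  regs: r0:7,r1:2,r2:3,r3:5,r4:Mul2,r5:Mul1
  c4: issue ADD r3<-Add1  regs: r0:7,r1:2,r2:3,r3:Add1,r4:Mul2,r5:Mul1
  c5: issue ADD r0<-Add2  regs: r0:Add2,r1:2,r2:3,r3:Add1,r4:Mul2,r5:Mul1
  c6: issue ADD r4<-Add3  regs: r0:Add2,r1:2,r2:3,r3:Add1,r4:Add3,r5:Mul1
  c7: CDB Mul1=35; stall  regs: r0:Add2,r1:2,r2:3,r3:Add1,r4:Add3,r5:35
  c8: CDB Add3=6; issue ADD r1<-Add3  regs: r0:Add2,r1:Add3,r2:3,r3:Add1,r4:6,r5:35
  c9: CDB Add2=42  regs: r0:42,r1:Add3,r2:3,r3:Add1,r4:6,r5:35
  c10: CDB Add3=5  regs: r0:42,r1:5,r2:3,r3:Add1,r4:6,r5:35
  c11: CDB Mul2=14  regs: r0:42,r1:5,r2:3,r3:Add1,r4:6,r5:35
  c12: -  regs: r0:42,r1:5,r2:3,r3:Add1,r4:6,r5:35

STATUS = VALUE 42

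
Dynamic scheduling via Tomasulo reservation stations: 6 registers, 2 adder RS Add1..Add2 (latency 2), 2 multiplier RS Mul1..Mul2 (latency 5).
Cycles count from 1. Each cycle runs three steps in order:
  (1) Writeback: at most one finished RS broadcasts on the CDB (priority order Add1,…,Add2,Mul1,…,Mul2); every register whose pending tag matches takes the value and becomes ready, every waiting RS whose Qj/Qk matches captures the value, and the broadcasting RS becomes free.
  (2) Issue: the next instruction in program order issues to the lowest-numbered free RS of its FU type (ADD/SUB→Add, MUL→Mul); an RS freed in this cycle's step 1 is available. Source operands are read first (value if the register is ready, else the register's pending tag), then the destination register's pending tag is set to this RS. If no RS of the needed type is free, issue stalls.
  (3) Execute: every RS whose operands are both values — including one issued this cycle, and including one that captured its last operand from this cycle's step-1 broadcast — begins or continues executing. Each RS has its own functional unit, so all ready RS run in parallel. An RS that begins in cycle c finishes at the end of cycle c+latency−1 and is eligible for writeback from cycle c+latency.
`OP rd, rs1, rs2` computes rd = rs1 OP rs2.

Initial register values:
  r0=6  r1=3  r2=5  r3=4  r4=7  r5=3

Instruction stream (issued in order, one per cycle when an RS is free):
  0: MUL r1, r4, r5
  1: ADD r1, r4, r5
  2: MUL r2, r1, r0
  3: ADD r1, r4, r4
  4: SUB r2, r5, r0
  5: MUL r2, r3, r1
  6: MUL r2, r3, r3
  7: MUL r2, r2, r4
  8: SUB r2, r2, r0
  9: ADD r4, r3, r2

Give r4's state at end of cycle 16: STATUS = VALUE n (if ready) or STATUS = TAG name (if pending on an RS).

  c1: issue MUL r1<-Mul1  regs: r0:6,r1:Mul1,r2:5,r3:4,r4:7,r5:3
  c2: issue ADD r1<-Add1  regs: r0:6,r1:Add1,r2:5,r3:4,r4:7,r5:3
  c3: issue MUL r2<-Mul2  regs: r0:6,r1:Add1,r2:Mul2,r3:4,r4:7,r5:3
  c4: CDB Add1=10; issue ADD r1<-Add1  regs: r0:6,r1:Add1,r2:Mul2,r3:4,r4:7,r5:3
  c5: issue SUB r2<-Add2  regs: r0:6,r1:Add1,r2:Add2,r3:4,r4:7,r5:3
  c6: CDB Add1=14; stall  regs: r0:6,r1:14,r2:Add2,r3:4,r4:7,r5:3
  c7: CDB Add2=-3; stall  regs: r0:6,r1:14,r2:-3,r3:4,r4:7,r5:3
  c8: CDB Mul1=21; issue MUL r2<-Mul1  regs: r0:6,r1:14,r2:Mul1,r3:4,r4:7,r5:3
  c9: CDB Mul2=60; issue MUL r2<-Mul2  regs: r0:6,r1:14,r2:Mul2,r3:4,r4:7,r5:3
  c10: stall  regs: r0:6,r1:14,r2:Mul2,r3:4,r4:7,r5:3
  c11: stall  regs: r0:6,r1:14,r2:Mul2,r3:4,r4:7,r5:3
  c12: stall  regs: r0:6,r1:14,r2:Mul2,r3:4,r4:7,r5:3
  c13: CDB Mul1=56; issue MUL r2<-Mul1  regs: r0:6,r1:14,r2:Mul1,r3:4,r4:7,r5:3
  c14: CDB Mul2=16; issue SUB r2<-Add1  regs: r0:6,r1:14,r2:Add1,r3:4,r4:7,r5:3
  c15: issue ADD r4<-Add2  regs: r0:6,r1:14,r2:Add1,r3:4,r4:Add2,r5:3
  c16: -  regs: r0:6,r1:14,r2:Add1,r3:4,r4:Add2,r5:3

STATUS = TAG Add2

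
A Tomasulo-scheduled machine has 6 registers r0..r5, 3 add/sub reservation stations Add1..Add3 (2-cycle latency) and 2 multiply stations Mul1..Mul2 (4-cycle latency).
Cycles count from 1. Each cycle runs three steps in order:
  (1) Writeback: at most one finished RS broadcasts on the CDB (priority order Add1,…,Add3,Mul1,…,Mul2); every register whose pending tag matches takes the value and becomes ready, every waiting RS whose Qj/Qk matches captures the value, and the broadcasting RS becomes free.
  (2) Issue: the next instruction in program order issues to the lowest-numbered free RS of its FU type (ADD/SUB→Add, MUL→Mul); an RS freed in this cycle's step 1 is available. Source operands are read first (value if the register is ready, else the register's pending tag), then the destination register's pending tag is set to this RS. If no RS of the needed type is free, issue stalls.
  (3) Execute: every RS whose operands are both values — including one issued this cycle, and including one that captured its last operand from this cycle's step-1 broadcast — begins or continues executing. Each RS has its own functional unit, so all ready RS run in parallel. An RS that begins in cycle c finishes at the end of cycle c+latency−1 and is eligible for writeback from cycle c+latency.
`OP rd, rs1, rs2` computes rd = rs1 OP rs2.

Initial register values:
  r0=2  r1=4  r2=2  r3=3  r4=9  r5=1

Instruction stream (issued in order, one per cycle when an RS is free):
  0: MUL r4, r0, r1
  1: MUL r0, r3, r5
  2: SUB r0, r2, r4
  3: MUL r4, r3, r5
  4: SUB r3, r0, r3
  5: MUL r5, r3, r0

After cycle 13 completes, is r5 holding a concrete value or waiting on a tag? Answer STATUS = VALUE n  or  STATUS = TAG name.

STATUS = VALUE 54

cycle 1: issue MUL r4<-Mul1 // r0:2,r1:4,r2:2,r3:3,r4:Mul1,r5:1
cycle 2: issue MUL r0<-Mul2 // r0:Mul2,r1:4,r2:2,r3:3,r4:Mul1,r5:1
cycle 3: issue SUB r0<-Add1 // r0:Add1,r1:4,r2:2,r3:3,r4:Mul1,r5:1
cycle 4: stall // r0:Add1,r1:4,r2:2,r3:3,r4:Mul1,r5:1
cycle 5: CDB Mul1=8; issue MUL r4<-Mul1 // r0:Add1,r1:4,r2:2,r3:3,r4:Mul1,r5:1
cycle 6: CDB Mul2=3; issue SUB r3<-Add2 // r0:Add1,r1:4,r2:2,r3:Add2,r4:Mul1,r5:1
cycle 7: CDB Add1=-6; issue MUL r5<-Mul2 // r0:-6,r1:4,r2:2,r3:Add2,r4:Mul1,r5:Mul2
cycle 8: - // r0:-6,r1:4,r2:2,r3:Add2,r4:Mul1,r5:Mul2
cycle 9: CDB Add2=-9 // r0:-6,r1:4,r2:2,r3:-9,r4:Mul1,r5:Mul2
cycle 10: CDB Mul1=3 // r0:-6,r1:4,r2:2,r3:-9,r4:3,r5:Mul2
cycle 11: - // r0:-6,r1:4,r2:2,r3:-9,r4:3,r5:Mul2
cycle 12: - // r0:-6,r1:4,r2:2,r3:-9,r4:3,r5:Mul2
cycle 13: CDB Mul2=54 // r0:-6,r1:4,r2:2,r3:-9,r4:3,r5:54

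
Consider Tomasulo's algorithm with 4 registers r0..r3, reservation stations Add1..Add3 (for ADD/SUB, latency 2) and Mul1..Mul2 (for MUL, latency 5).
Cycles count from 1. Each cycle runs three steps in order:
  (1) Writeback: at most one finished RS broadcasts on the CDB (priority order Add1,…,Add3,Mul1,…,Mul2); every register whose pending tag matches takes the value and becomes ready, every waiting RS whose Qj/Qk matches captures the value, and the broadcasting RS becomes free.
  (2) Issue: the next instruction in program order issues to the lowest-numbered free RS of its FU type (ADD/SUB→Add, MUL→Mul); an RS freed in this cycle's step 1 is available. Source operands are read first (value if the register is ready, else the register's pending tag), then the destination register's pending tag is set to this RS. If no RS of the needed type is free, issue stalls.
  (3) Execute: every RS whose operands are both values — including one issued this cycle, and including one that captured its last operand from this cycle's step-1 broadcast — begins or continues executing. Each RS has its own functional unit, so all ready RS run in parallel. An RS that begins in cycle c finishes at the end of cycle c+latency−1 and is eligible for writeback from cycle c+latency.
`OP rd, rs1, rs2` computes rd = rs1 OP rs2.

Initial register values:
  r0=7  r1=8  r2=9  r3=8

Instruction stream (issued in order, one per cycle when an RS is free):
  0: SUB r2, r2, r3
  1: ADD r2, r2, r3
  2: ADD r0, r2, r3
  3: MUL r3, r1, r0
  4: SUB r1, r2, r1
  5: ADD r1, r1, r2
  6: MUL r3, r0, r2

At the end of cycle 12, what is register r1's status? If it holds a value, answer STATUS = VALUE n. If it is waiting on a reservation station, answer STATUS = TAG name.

STATUS = VALUE 10

cycle 1: issue SUB r2<-Add1 // r0:7,r1:8,r2:Add1,r3:8
cycle 2: issue ADD r2<-Add2 // r0:7,r1:8,r2:Add2,r3:8
cycle 3: CDB Add1=1; issue ADD r0<-Add1 // r0:Add1,r1:8,r2:Add2,r3:8
cycle 4: issue MUL r3<-Mul1 // r0:Add1,r1:8,r2:Add2,r3:Mul1
cycle 5: CDB Add2=9; issue SUB r1<-Add2 // r0:Add1,r1:Add2,r2:9,r3:Mul1
cycle 6: issue ADD r1<-Add3 // r0:Add1,r1:Add3,r2:9,r3:Mul1
cycle 7: CDB Add1=17; issue MUL r3<-Mul2 // r0:17,r1:Add3,r2:9,r3:Mul2
cycle 8: CDB Add2=1 // r0:17,r1:Add3,r2:9,r3:Mul2
cycle 9: - // r0:17,r1:Add3,r2:9,r3:Mul2
cycle 10: CDB Add3=10 // r0:17,r1:10,r2:9,r3:Mul2
cycle 11: - // r0:17,r1:10,r2:9,r3:Mul2
cycle 12: CDB Mul1=136 // r0:17,r1:10,r2:9,r3:Mul2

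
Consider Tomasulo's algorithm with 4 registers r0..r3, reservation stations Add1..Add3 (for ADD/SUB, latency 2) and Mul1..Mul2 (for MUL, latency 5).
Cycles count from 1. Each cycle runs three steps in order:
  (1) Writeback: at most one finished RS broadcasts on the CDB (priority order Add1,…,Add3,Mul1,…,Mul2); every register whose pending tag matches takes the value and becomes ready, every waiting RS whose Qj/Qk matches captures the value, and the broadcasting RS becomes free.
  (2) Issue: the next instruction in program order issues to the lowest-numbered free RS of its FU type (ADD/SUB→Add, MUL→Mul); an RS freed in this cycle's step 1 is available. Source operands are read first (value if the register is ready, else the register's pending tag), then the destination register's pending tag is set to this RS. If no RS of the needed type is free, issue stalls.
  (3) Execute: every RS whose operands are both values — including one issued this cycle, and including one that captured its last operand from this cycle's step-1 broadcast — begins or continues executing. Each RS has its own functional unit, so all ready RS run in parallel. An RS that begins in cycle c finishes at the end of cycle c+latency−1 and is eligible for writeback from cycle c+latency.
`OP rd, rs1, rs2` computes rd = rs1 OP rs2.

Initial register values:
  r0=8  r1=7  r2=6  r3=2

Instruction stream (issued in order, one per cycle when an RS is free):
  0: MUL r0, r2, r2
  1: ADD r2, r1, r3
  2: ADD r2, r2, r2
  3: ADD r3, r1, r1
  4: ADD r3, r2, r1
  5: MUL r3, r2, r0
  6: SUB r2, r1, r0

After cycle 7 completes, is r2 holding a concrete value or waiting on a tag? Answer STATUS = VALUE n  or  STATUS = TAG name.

STATUS = TAG Add1

c1: issue MUL r0<-Mul1 | r0:Mul1,r1:7,r2:6,r3:2
c2: issue ADD r2<-Add1 | r0:Mul1,r1:7,r2:Add1,r3:2
c3: issue ADD r2<-Add2 | r0:Mul1,r1:7,r2:Add2,r3:2
c4: CDB Add1=9; issue ADD r3<-Add1 | r0:Mul1,r1:7,r2:Add2,r3:Add1
c5: issue ADD r3<-Add3 | r0:Mul1,r1:7,r2:Add2,r3:Add3
c6: CDB Add1=14; issue MUL r3<-Mul2 | r0:Mul1,r1:7,r2:Add2,r3:Mul2
c7: CDB Add2=18; issue SUB r2<-Add1 | r0:Mul1,r1:7,r2:Add1,r3:Mul2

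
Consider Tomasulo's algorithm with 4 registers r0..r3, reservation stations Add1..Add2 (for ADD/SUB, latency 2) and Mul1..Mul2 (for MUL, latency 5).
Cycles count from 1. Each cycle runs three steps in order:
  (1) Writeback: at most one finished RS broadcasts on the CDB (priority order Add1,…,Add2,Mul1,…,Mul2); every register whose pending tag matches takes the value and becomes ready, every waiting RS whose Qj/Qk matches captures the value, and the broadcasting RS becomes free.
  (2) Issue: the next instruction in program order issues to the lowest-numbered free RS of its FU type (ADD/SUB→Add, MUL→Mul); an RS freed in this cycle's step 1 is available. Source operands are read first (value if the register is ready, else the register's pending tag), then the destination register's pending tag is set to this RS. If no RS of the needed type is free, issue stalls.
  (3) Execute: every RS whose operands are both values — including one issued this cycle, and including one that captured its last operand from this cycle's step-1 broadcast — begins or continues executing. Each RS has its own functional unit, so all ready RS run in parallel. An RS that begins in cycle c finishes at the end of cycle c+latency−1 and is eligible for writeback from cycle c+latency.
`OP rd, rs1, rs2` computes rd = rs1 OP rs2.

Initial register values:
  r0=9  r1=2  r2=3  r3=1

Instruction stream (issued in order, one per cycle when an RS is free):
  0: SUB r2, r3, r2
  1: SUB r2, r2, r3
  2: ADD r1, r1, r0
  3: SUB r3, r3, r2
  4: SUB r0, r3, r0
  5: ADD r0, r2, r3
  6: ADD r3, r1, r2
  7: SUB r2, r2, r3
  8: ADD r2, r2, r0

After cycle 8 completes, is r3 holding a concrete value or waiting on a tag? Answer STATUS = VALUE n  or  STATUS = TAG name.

  c1: issue SUB r2<-Add1  regs: r0:9,r1:2,r2:Add1,r3:1
  c2: issue SUB r2<-Add2  regs: r0:9,r1:2,r2:Add2,r3:1
  c3: CDB Add1=-2; issue ADD r1<-Add1  regs: r0:9,r1:Add1,r2:Add2,r3:1
  c4: stall  regs: r0:9,r1:Add1,r2:Add2,r3:1
  c5: CDB Add1=11; issue SUB r3<-Add1  regs: r0:9,r1:11,r2:Add2,r3:Add1
  c6: CDB Add2=-3; issue SUB r0<-Add2  regs: r0:Add2,r1:11,r2:-3,r3:Add1
  c7: stall  regs: r0:Add2,r1:11,r2:-3,r3:Add1
  c8: CDB Add1=4; issue ADD r0<-Add1  regs: r0:Add1,r1:11,r2:-3,r3:4

STATUS = VALUE 4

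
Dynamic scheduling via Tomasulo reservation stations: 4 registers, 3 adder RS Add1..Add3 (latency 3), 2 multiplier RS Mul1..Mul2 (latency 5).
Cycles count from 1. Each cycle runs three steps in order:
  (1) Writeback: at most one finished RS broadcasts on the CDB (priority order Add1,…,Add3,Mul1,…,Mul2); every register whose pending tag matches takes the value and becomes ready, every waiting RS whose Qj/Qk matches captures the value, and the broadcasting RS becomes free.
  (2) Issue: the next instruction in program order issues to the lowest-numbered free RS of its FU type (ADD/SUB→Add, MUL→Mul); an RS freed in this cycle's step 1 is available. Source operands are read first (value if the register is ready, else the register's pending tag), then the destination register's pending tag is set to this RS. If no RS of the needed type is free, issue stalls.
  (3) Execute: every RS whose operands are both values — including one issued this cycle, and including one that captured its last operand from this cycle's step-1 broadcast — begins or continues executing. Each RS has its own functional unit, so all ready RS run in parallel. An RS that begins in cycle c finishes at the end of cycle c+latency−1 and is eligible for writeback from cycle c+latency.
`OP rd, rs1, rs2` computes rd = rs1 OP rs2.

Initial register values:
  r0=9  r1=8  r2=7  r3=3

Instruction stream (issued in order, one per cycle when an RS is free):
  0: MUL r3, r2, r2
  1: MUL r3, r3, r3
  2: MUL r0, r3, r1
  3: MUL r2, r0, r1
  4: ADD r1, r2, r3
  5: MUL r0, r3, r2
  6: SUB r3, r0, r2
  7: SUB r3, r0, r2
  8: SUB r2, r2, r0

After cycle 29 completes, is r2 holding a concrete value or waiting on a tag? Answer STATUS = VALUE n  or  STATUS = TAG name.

STATUS = VALUE -368793600

c1: issue MUL r3<-Mul1 | r0:9,r1:8,r2:7,r3:Mul1
c2: issue MUL r3<-Mul2 | r0:9,r1:8,r2:7,r3:Mul2
c3: stall | r0:9,r1:8,r2:7,r3:Mul2
c4: stall | r0:9,r1:8,r2:7,r3:Mul2
c5: stall | r0:9,r1:8,r2:7,r3:Mul2
c6: CDB Mul1=49; issue MUL r0<-Mul1 | r0:Mul1,r1:8,r2:7,r3:Mul2
c7: stall | r0:Mul1,r1:8,r2:7,r3:Mul2
c8: stall | r0:Mul1,r1:8,r2:7,r3:Mul2
c9: stall | r0:Mul1,r1:8,r2:7,r3:Mul2
c10: stall | r0:Mul1,r1:8,r2:7,r3:Mul2
c11: CDB Mul2=2401; issue MUL r2<-Mul2 | r0:Mul1,r1:8,r2:Mul2,r3:2401
c12: issue ADD r1<-Add1 | r0:Mul1,r1:Add1,r2:Mul2,r3:2401
c13: stall | r0:Mul1,r1:Add1,r2:Mul2,r3:2401
c14: stall | r0:Mul1,r1:Add1,r2:Mul2,r3:2401
c15: stall | r0:Mul1,r1:Add1,r2:Mul2,r3:2401
c16: CDB Mul1=19208; issue MUL r0<-Mul1 | r0:Mul1,r1:Add1,r2:Mul2,r3:2401
c17: issue SUB r3<-Add2 | r0:Mul1,r1:Add1,r2:Mul2,r3:Add2
c18: issue SUB r3<-Add3 | r0:Mul1,r1:Add1,r2:Mul2,r3:Add3
c19: stall | r0:Mul1,r1:Add1,r2:Mul2,r3:Add3
c20: stall | r0:Mul1,r1:Add1,r2:Mul2,r3:Add3
c21: CDB Mul2=153664; stall | r0:Mul1,r1:Add1,r2:153664,r3:Add3
c22: stall | r0:Mul1,r1:Add1,r2:153664,r3:Add3
c23: stall | r0:Mul1,r1:Add1,r2:153664,r3:Add3
c24: CDB Add1=156065; issue SUB r2<-Add1 | r0:Mul1,r1:156065,r2:Add1,r3:Add3
c25: - | r0:Mul1,r1:156065,r2:Add1,r3:Add3
c26: CDB Mul1=368947264 | r0:368947264,r1:156065,r2:Add1,r3:Add3
c27: - | r0:368947264,r1:156065,r2:Add1,r3:Add3
c28: - | r0:368947264,r1:156065,r2:Add1,r3:Add3
c29: CDB Add1=-368793600 | r0:368947264,r1:156065,r2:-368793600,r3:Add3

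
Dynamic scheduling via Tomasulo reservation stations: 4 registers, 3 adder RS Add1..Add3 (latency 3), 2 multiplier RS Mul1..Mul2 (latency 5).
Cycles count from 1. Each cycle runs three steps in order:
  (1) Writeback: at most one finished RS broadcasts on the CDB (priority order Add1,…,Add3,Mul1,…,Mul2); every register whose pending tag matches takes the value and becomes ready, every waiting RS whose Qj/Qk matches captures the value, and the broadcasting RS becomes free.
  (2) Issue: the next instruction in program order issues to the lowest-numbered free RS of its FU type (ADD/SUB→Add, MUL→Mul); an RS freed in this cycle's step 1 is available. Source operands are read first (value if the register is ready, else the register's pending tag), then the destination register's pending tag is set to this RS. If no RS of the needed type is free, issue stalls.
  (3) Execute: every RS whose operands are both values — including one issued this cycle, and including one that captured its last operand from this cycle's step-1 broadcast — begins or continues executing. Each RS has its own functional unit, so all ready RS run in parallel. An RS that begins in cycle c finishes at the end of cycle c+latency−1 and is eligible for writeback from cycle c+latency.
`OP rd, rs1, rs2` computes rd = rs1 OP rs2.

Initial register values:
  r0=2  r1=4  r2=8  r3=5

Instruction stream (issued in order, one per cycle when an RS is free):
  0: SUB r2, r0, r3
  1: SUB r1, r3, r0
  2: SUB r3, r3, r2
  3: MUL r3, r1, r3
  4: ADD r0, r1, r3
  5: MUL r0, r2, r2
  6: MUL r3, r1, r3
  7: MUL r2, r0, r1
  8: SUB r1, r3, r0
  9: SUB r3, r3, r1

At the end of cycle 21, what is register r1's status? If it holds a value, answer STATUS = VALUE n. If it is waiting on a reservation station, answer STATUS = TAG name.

STATUS = VALUE 63

  c1: issue SUB r2<-Add1  regs: r0:2,r1:4,r2:Add1,r3:5
  c2: issue SUB r1<-Add2  regs: r0:2,r1:Add2,r2:Add1,r3:5
  c3: issue SUB r3<-Add3  regs: r0:2,r1:Add2,r2:Add1,r3:Add3
  c4: CDB Add1=-3; issue MUL r3<-Mul1  regs: r0:2,r1:Add2,r2:-3,r3:Mul1
  c5: CDB Add2=3; issue ADD r0<-Add1  regs: r0:Add1,r1:3,r2:-3,r3:Mul1
  c6: issue MUL r0<-Mul2  regs: r0:Mul2,r1:3,r2:-3,r3:Mul1
  c7: CDB Add3=8; stall  regs: r0:Mul2,r1:3,r2:-3,r3:Mul1
  c8: stall  regs: r0:Mul2,r1:3,r2:-3,r3:Mul1
  c9: stall  regs: r0:Mul2,r1:3,r2:-3,r3:Mul1
  c10: stall  regs: r0:Mul2,r1:3,r2:-3,r3:Mul1
  c11: CDB Mul2=9; issue MUL r3<-Mul2  regs: r0:9,r1:3,r2:-3,r3:Mul2
  c12: CDB Mul1=24; issue MUL r2<-Mul1  regs: r0:9,r1:3,r2:Mul1,r3:Mul2
  c13: issue SUB r1<-Add2  regs: r0:9,r1:Add2,r2:Mul1,r3:Mul2
  c14: issue SUB r3<-Add3  regs: r0:9,r1:Add2,r2:Mul1,r3:Add3
  c15: CDB Add1=27  regs: r0:9,r1:Add2,r2:Mul1,r3:Add3
  c16: -  regs: r0:9,r1:Add2,r2:Mul1,r3:Add3
  c17: CDB Mul1=27  regs: r0:9,r1:Add2,r2:27,r3:Add3
  c18: CDB Mul2=72  regs: r0:9,r1:Add2,r2:27,r3:Add3
  c19: -  regs: r0:9,r1:Add2,r2:27,r3:Add3
  c20: -  regs: r0:9,r1:Add2,r2:27,r3:Add3
  c21: CDB Add2=63  regs: r0:9,r1:63,r2:27,r3:Add3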